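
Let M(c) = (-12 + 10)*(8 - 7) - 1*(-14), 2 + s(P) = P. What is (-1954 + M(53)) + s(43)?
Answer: -1901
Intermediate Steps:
s(P) = -2 + P
M(c) = 12 (M(c) = -2*1 + 14 = -2 + 14 = 12)
(-1954 + M(53)) + s(43) = (-1954 + 12) + (-2 + 43) = -1942 + 41 = -1901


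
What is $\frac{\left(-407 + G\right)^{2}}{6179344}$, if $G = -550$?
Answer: $\frac{915849}{6179344} \approx 0.14821$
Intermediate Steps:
$\frac{\left(-407 + G\right)^{2}}{6179344} = \frac{\left(-407 - 550\right)^{2}}{6179344} = \left(-957\right)^{2} \cdot \frac{1}{6179344} = 915849 \cdot \frac{1}{6179344} = \frac{915849}{6179344}$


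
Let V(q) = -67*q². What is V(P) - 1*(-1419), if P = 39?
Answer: -100488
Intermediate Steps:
V(P) - 1*(-1419) = -67*39² - 1*(-1419) = -67*1521 + 1419 = -101907 + 1419 = -100488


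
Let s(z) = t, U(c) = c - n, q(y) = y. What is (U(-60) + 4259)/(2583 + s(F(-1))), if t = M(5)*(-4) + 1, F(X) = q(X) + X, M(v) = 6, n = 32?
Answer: 4167/2560 ≈ 1.6277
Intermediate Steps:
F(X) = 2*X (F(X) = X + X = 2*X)
t = -23 (t = 6*(-4) + 1 = -24 + 1 = -23)
U(c) = -32 + c (U(c) = c - 1*32 = c - 32 = -32 + c)
s(z) = -23
(U(-60) + 4259)/(2583 + s(F(-1))) = ((-32 - 60) + 4259)/(2583 - 23) = (-92 + 4259)/2560 = 4167*(1/2560) = 4167/2560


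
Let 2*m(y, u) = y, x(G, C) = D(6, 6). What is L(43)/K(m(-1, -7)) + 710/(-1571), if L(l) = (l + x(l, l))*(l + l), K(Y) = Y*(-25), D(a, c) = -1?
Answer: 11331154/39275 ≈ 288.51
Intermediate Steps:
x(G, C) = -1
m(y, u) = y/2
K(Y) = -25*Y
L(l) = 2*l*(-1 + l) (L(l) = (l - 1)*(l + l) = (-1 + l)*(2*l) = 2*l*(-1 + l))
L(43)/K(m(-1, -7)) + 710/(-1571) = (2*43*(-1 + 43))/((-25*(-1)/2)) + 710/(-1571) = (2*43*42)/((-25*(-½))) + 710*(-1/1571) = 3612/(25/2) - 710/1571 = 3612*(2/25) - 710/1571 = 7224/25 - 710/1571 = 11331154/39275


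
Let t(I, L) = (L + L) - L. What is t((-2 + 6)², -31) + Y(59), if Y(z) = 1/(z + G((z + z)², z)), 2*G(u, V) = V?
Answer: -5485/177 ≈ -30.989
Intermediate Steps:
G(u, V) = V/2
t(I, L) = L (t(I, L) = 2*L - L = L)
Y(z) = 2/(3*z) (Y(z) = 1/(z + z/2) = 1/(3*z/2) = 2/(3*z))
t((-2 + 6)², -31) + Y(59) = -31 + (⅔)/59 = -31 + (⅔)*(1/59) = -31 + 2/177 = -5485/177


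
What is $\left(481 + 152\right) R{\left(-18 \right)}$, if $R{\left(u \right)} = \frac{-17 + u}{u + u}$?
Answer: $\frac{7385}{12} \approx 615.42$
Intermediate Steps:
$R{\left(u \right)} = \frac{-17 + u}{2 u}$
$\left(481 + 152\right) R{\left(-18 \right)} = \left(481 + 152\right) \frac{-17 - 18}{2 \left(-18\right)} = 633 \cdot \frac{1}{2} \left(- \frac{1}{18}\right) \left(-35\right) = 633 \cdot \frac{35}{36} = \frac{7385}{12}$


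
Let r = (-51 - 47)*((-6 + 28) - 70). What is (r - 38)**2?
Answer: 21771556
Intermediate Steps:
r = 4704 (r = -98*(22 - 70) = -98*(-48) = 4704)
(r - 38)**2 = (4704 - 38)**2 = 4666**2 = 21771556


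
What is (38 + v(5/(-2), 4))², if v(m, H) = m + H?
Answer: 6241/4 ≈ 1560.3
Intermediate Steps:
v(m, H) = H + m
(38 + v(5/(-2), 4))² = (38 + (4 + 5/(-2)))² = (38 + (4 + 5*(-½)))² = (38 + (4 - 5/2))² = (38 + 3/2)² = (79/2)² = 6241/4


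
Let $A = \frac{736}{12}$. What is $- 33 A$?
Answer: $-2024$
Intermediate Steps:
$A = \frac{184}{3}$ ($A = 736 \cdot \frac{1}{12} = \frac{184}{3} \approx 61.333$)
$- 33 A = \left(-33\right) \frac{184}{3} = -2024$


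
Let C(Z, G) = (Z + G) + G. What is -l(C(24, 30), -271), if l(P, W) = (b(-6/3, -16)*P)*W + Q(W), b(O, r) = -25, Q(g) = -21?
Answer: -569079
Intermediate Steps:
C(Z, G) = Z + 2*G (C(Z, G) = (G + Z) + G = Z + 2*G)
l(P, W) = -21 - 25*P*W (l(P, W) = (-25*P)*W - 21 = -25*P*W - 21 = -21 - 25*P*W)
-l(C(24, 30), -271) = -(-21 - 25*(24 + 2*30)*(-271)) = -(-21 - 25*(24 + 60)*(-271)) = -(-21 - 25*84*(-271)) = -(-21 + 569100) = -1*569079 = -569079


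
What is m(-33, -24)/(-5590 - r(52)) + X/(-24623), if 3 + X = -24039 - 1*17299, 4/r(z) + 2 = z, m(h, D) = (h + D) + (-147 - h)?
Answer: 653638973/382345944 ≈ 1.7095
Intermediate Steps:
m(h, D) = -147 + D (m(h, D) = (D + h) + (-147 - h) = -147 + D)
r(z) = 4/(-2 + z)
X = -41341 (X = -3 + (-24039 - 1*17299) = -3 + (-24039 - 17299) = -3 - 41338 = -41341)
m(-33, -24)/(-5590 - r(52)) + X/(-24623) = (-147 - 24)/(-5590 - 4/(-2 + 52)) - 41341/(-24623) = -171/(-5590 - 4/50) - 41341*(-1/24623) = -171/(-5590 - 4/50) + 41341/24623 = -171/(-5590 - 1*2/25) + 41341/24623 = -171/(-5590 - 2/25) + 41341/24623 = -171/(-139752/25) + 41341/24623 = -171*(-25/139752) + 41341/24623 = 475/15528 + 41341/24623 = 653638973/382345944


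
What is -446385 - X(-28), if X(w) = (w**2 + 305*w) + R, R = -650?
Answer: -437979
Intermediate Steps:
X(w) = -650 + w**2 + 305*w (X(w) = (w**2 + 305*w) - 650 = -650 + w**2 + 305*w)
-446385 - X(-28) = -446385 - (-650 + (-28)**2 + 305*(-28)) = -446385 - (-650 + 784 - 8540) = -446385 - 1*(-8406) = -446385 + 8406 = -437979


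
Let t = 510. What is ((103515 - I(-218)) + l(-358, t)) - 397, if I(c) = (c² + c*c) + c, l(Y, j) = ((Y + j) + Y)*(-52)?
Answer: 19000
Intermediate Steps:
l(Y, j) = -104*Y - 52*j (l(Y, j) = (j + 2*Y)*(-52) = -104*Y - 52*j)
I(c) = c + 2*c² (I(c) = (c² + c²) + c = 2*c² + c = c + 2*c²)
((103515 - I(-218)) + l(-358, t)) - 397 = ((103515 - (-218)*(1 + 2*(-218))) + (-104*(-358) - 52*510)) - 397 = ((103515 - (-218)*(1 - 436)) + (37232 - 26520)) - 397 = ((103515 - (-218)*(-435)) + 10712) - 397 = ((103515 - 1*94830) + 10712) - 397 = ((103515 - 94830) + 10712) - 397 = (8685 + 10712) - 397 = 19397 - 397 = 19000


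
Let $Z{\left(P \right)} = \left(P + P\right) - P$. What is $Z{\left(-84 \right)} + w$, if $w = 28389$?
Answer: $28305$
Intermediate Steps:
$Z{\left(P \right)} = P$ ($Z{\left(P \right)} = 2 P - P = P$)
$Z{\left(-84 \right)} + w = -84 + 28389 = 28305$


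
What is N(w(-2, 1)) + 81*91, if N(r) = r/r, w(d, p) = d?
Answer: 7372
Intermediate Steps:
N(r) = 1
N(w(-2, 1)) + 81*91 = 1 + 81*91 = 1 + 7371 = 7372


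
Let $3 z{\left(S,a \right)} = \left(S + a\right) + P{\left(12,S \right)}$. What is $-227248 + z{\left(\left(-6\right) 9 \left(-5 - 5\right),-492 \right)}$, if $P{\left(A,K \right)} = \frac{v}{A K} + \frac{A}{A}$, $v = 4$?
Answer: $- \frac{1104345899}{4860} \approx -2.2723 \cdot 10^{5}$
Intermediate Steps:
$P{\left(A,K \right)} = 1 + \frac{4}{A K}$ ($P{\left(A,K \right)} = \frac{4}{A K} + \frac{A}{A} = 4 \frac{1}{A K} + 1 = \frac{4}{A K} + 1 = 1 + \frac{4}{A K}$)
$z{\left(S,a \right)} = \frac{1}{3} + \frac{S}{3} + \frac{a}{3} + \frac{1}{9 S}$ ($z{\left(S,a \right)} = \frac{\left(S + a\right) + \left(1 + \frac{4}{12 S}\right)}{3} = \frac{\left(S + a\right) + \left(1 + 4 \cdot \frac{1}{12} \frac{1}{S}\right)}{3} = \frac{\left(S + a\right) + \left(1 + \frac{1}{3 S}\right)}{3} = \frac{1 + S + a + \frac{1}{3 S}}{3} = \frac{1}{3} + \frac{S}{3} + \frac{a}{3} + \frac{1}{9 S}$)
$-227248 + z{\left(\left(-6\right) 9 \left(-5 - 5\right),-492 \right)} = -227248 + \frac{1 + 3 \left(-6\right) 9 \left(-5 - 5\right) + 3 \left(-6\right) 9 \left(-5 - 5\right) \left(\left(-6\right) 9 \left(-5 - 5\right) - 492\right)}{9 \left(-6\right) 9 \left(-5 - 5\right)} = -227248 + \frac{1 + 3 \left(- 54 \left(-5 - 5\right)\right) + 3 \left(- 54 \left(-5 - 5\right)\right) \left(- 54 \left(-5 - 5\right) - 492\right)}{9 \left(- 54 \left(-5 - 5\right)\right)} = -227248 + \frac{1 + 3 \left(\left(-54\right) \left(-10\right)\right) + 3 \left(\left(-54\right) \left(-10\right)\right) \left(\left(-54\right) \left(-10\right) - 492\right)}{9 \left(\left(-54\right) \left(-10\right)\right)} = -227248 + \frac{1 + 3 \cdot 540 + 3 \cdot 540 \left(540 - 492\right)}{9 \cdot 540} = -227248 + \frac{1}{9} \cdot \frac{1}{540} \left(1 + 1620 + 3 \cdot 540 \cdot 48\right) = -227248 + \frac{1}{9} \cdot \frac{1}{540} \left(1 + 1620 + 77760\right) = -227248 + \frac{1}{9} \cdot \frac{1}{540} \cdot 79381 = -227248 + \frac{79381}{4860} = - \frac{1104345899}{4860}$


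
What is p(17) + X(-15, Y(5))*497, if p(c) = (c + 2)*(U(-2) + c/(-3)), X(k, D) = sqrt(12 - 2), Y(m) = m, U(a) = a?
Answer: -437/3 + 497*sqrt(10) ≈ 1426.0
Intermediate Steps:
X(k, D) = sqrt(10)
p(c) = (-2 - c/3)*(2 + c) (p(c) = (c + 2)*(-2 + c/(-3)) = (2 + c)*(-2 + c*(-1/3)) = (2 + c)*(-2 - c/3) = (-2 - c/3)*(2 + c))
p(17) + X(-15, Y(5))*497 = (-4 - 8/3*17 - 1/3*17**2) + sqrt(10)*497 = (-4 - 136/3 - 1/3*289) + 497*sqrt(10) = (-4 - 136/3 - 289/3) + 497*sqrt(10) = -437/3 + 497*sqrt(10)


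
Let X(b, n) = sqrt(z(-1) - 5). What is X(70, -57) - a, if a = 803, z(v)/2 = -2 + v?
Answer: -803 + I*sqrt(11) ≈ -803.0 + 3.3166*I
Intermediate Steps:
z(v) = -4 + 2*v (z(v) = 2*(-2 + v) = -4 + 2*v)
X(b, n) = I*sqrt(11) (X(b, n) = sqrt((-4 + 2*(-1)) - 5) = sqrt((-4 - 2) - 5) = sqrt(-6 - 5) = sqrt(-11) = I*sqrt(11))
X(70, -57) - a = I*sqrt(11) - 1*803 = I*sqrt(11) - 803 = -803 + I*sqrt(11)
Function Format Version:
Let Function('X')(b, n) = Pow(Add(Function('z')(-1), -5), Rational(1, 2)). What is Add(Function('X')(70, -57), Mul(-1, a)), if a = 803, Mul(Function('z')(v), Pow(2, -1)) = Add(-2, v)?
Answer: Add(-803, Mul(I, Pow(11, Rational(1, 2)))) ≈ Add(-803.00, Mul(3.3166, I))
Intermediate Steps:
Function('z')(v) = Add(-4, Mul(2, v)) (Function('z')(v) = Mul(2, Add(-2, v)) = Add(-4, Mul(2, v)))
Function('X')(b, n) = Mul(I, Pow(11, Rational(1, 2))) (Function('X')(b, n) = Pow(Add(Add(-4, Mul(2, -1)), -5), Rational(1, 2)) = Pow(Add(Add(-4, -2), -5), Rational(1, 2)) = Pow(Add(-6, -5), Rational(1, 2)) = Pow(-11, Rational(1, 2)) = Mul(I, Pow(11, Rational(1, 2))))
Add(Function('X')(70, -57), Mul(-1, a)) = Add(Mul(I, Pow(11, Rational(1, 2))), Mul(-1, 803)) = Add(Mul(I, Pow(11, Rational(1, 2))), -803) = Add(-803, Mul(I, Pow(11, Rational(1, 2))))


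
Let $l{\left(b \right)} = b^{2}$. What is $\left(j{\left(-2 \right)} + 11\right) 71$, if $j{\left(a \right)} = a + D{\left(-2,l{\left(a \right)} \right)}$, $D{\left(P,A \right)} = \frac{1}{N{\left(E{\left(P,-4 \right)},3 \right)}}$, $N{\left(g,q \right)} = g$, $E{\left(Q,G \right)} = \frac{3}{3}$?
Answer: $710$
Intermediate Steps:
$E{\left(Q,G \right)} = 1$ ($E{\left(Q,G \right)} = 3 \cdot \frac{1}{3} = 1$)
$D{\left(P,A \right)} = 1$ ($D{\left(P,A \right)} = 1^{-1} = 1$)
$j{\left(a \right)} = 1 + a$ ($j{\left(a \right)} = a + 1 = 1 + a$)
$\left(j{\left(-2 \right)} + 11\right) 71 = \left(\left(1 - 2\right) + 11\right) 71 = \left(-1 + 11\right) 71 = 10 \cdot 71 = 710$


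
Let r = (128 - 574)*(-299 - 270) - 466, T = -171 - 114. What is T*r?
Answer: -72192780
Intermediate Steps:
T = -285
r = 253308 (r = -446*(-569) - 466 = 253774 - 466 = 253308)
T*r = -285*253308 = -72192780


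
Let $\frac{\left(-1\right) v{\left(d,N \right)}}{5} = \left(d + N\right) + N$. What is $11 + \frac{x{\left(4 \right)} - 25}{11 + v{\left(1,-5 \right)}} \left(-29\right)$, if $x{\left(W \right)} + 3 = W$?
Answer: $\frac{164}{7} \approx 23.429$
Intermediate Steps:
$x{\left(W \right)} = -3 + W$
$v{\left(d,N \right)} = - 10 N - 5 d$ ($v{\left(d,N \right)} = - 5 \left(\left(d + N\right) + N\right) = - 5 \left(\left(N + d\right) + N\right) = - 5 \left(d + 2 N\right) = - 10 N - 5 d$)
$11 + \frac{x{\left(4 \right)} - 25}{11 + v{\left(1,-5 \right)}} \left(-29\right) = 11 + \frac{\left(-3 + 4\right) - 25}{11 - -45} \left(-29\right) = 11 + \frac{1 - 25}{11 + \left(50 - 5\right)} \left(-29\right) = 11 + - \frac{24}{11 + 45} \left(-29\right) = 11 + - \frac{24}{56} \left(-29\right) = 11 + \left(-24\right) \frac{1}{56} \left(-29\right) = 11 - - \frac{87}{7} = 11 + \frac{87}{7} = \frac{164}{7}$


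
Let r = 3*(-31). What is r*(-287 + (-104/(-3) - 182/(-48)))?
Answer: 184915/8 ≈ 23114.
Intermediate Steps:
r = -93
r*(-287 + (-104/(-3) - 182/(-48))) = -93*(-287 + (-104/(-3) - 182/(-48))) = -93*(-287 + (-104*(-⅓) - 182*(-1/48))) = -93*(-287 + (104/3 + 91/24)) = -93*(-287 + 923/24) = -93*(-5965/24) = 184915/8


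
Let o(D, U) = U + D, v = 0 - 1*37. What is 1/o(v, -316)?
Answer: -1/353 ≈ -0.0028329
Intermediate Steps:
v = -37 (v = 0 - 37 = -37)
o(D, U) = D + U
1/o(v, -316) = 1/(-37 - 316) = 1/(-353) = -1/353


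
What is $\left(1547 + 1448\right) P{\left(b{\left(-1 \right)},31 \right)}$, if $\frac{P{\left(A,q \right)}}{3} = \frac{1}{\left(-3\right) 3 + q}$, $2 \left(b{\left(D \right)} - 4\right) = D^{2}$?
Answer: $\frac{8985}{22} \approx 408.41$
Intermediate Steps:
$b{\left(D \right)} = 4 + \frac{D^{2}}{2}$
$P{\left(A,q \right)} = \frac{3}{-9 + q}$ ($P{\left(A,q \right)} = \frac{3}{\left(-3\right) 3 + q} = \frac{3}{-9 + q}$)
$\left(1547 + 1448\right) P{\left(b{\left(-1 \right)},31 \right)} = \left(1547 + 1448\right) \frac{3}{-9 + 31} = 2995 \cdot \frac{3}{22} = \frac{8985}{22}$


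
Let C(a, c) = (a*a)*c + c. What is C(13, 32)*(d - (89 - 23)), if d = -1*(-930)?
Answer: 4700160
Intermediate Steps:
d = 930
C(a, c) = c + c*a² (C(a, c) = a²*c + c = c*a² + c = c + c*a²)
C(13, 32)*(d - (89 - 23)) = (32*(1 + 13²))*(930 - (89 - 23)) = (32*(1 + 169))*(930 - 1*66) = (32*170)*(930 - 66) = 5440*864 = 4700160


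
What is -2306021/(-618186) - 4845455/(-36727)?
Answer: 3080085677897/22704117222 ≈ 135.66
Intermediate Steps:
-2306021/(-618186) - 4845455/(-36727) = -2306021*(-1/618186) - 4845455*(-1/36727) = 2306021/618186 + 4845455/36727 = 3080085677897/22704117222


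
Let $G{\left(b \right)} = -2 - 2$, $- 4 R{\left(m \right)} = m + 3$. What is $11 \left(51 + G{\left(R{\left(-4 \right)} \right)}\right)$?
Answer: $517$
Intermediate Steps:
$R{\left(m \right)} = - \frac{3}{4} - \frac{m}{4}$ ($R{\left(m \right)} = - \frac{m + 3}{4} = - \frac{3 + m}{4} = - \frac{3}{4} - \frac{m}{4}$)
$G{\left(b \right)} = -4$
$11 \left(51 + G{\left(R{\left(-4 \right)} \right)}\right) = 11 \left(51 - 4\right) = 11 \cdot 47 = 517$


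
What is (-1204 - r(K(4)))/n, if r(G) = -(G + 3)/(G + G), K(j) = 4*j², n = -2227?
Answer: 154045/285056 ≈ 0.54040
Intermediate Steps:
r(G) = -(3 + G)/(2*G)
(-1204 - r(K(4)))/n = (-1204 - (-3 - 4*4²)/(2*(4*4²)))/(-2227) = (-1204 - (-3 - 4*16)/(2*(4*16)))*(-1/2227) = (-1204 - (-3 - 1*64)/(2*64))*(-1/2227) = (-1204 - (-3 - 64)/(2*64))*(-1/2227) = (-1204 - (-67)/(2*64))*(-1/2227) = (-1204 - 1*(-67/128))*(-1/2227) = (-1204 + 67/128)*(-1/2227) = -154045/128*(-1/2227) = 154045/285056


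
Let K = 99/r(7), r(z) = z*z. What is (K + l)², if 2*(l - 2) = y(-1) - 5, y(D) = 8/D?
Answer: 59049/9604 ≈ 6.1484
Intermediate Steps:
r(z) = z²
K = 99/49 (K = 99/(7²) = 99/49 ≈ 2.0204)
l = -9/2 (l = 2 + (8/(-1) - 5)/2 = 2 + (8*(-1) - 5)/2 = 2 + (-8 - 5)/2 = 2 + (½)*(-13) = 2 - 13/2 = -9/2 ≈ -4.5000)
(K + l)² = (99/49 - 9/2)² = (-243/98)² = 59049/9604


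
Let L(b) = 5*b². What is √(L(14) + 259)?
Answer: √1239 ≈ 35.199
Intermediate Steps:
√(L(14) + 259) = √(5*14² + 259) = √(5*196 + 259) = √(980 + 259) = √1239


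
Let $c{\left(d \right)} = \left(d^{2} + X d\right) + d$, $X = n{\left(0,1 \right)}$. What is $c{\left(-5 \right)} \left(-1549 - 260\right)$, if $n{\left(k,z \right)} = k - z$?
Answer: $-45225$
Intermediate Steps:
$X = -1$ ($X = 0 - 1 = -1$)
$c{\left(d \right)} = d^{2}$ ($c{\left(d \right)} = \left(d^{2} - d\right) + d = d^{2}$)
$c{\left(-5 \right)} \left(-1549 - 260\right) = \left(-5\right)^{2} \left(-1549 - 260\right) = 25 \left(-1809\right) = -45225$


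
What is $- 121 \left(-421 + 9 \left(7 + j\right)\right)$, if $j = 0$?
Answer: $43318$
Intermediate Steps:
$- 121 \left(-421 + 9 \left(7 + j\right)\right) = - 121 \left(-421 + 9 \left(7 + 0\right)\right) = - 121 \left(-421 + 9 \cdot 7\right) = - 121 \left(-421 + 63\right) = \left(-121\right) \left(-358\right) = 43318$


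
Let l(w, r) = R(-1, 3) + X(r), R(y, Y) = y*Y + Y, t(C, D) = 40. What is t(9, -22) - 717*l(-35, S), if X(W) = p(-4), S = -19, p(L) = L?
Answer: 2908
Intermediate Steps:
X(W) = -4
R(y, Y) = Y + Y*y (R(y, Y) = Y*y + Y = Y + Y*y)
l(w, r) = -4 (l(w, r) = 3*(1 - 1) - 4 = 3*0 - 4 = 0 - 4 = -4)
t(9, -22) - 717*l(-35, S) = 40 - 717*(-4) = 40 + 2868 = 2908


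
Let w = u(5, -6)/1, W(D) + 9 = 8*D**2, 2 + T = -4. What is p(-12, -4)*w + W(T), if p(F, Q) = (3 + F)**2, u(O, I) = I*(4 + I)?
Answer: 1251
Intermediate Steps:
T = -6 (T = -2 - 4 = -6)
W(D) = -9 + 8*D**2
w = 12 (w = -6*(4 - 6)/1 = -6*(-2)*1 = 12*1 = 12)
p(-12, -4)*w + W(T) = (3 - 12)**2*12 + (-9 + 8*(-6)**2) = (-9)**2*12 + (-9 + 8*36) = 81*12 + (-9 + 288) = 972 + 279 = 1251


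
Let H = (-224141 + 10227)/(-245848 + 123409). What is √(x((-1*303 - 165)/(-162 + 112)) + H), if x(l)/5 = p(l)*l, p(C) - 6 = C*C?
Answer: √1026594605274910170/15304875 ≈ 66.202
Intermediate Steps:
p(C) = 6 + C² (p(C) = 6 + C*C = 6 + C²)
H = 213914/122439 (H = -213914/(-122439) = -213914*(-1/122439) = 213914/122439 ≈ 1.7471)
x(l) = 5*l*(6 + l²) (x(l) = 5*((6 + l²)*l) = 5*(l*(6 + l²)) = 5*l*(6 + l²))
√(x((-1*303 - 165)/(-162 + 112)) + H) = √(5*((-1*303 - 165)/(-162 + 112))*(6 + ((-1*303 - 165)/(-162 + 112))²) + 213914/122439) = √(5*((-303 - 165)/(-50))*(6 + ((-303 - 165)/(-50))²) + 213914/122439) = √(5*(-468*(-1/50))*(6 + (-468*(-1/50))²) + 213914/122439) = √(5*(234/25)*(6 + (234/25)²) + 213914/122439) = √(5*(234/25)*(6 + 54756/625) + 213914/122439) = √(5*(234/25)*(58506/625) + 213914/122439) = √(13690404/3125 + 213914/122439) = √(1676907856606/382621875) = √1026594605274910170/15304875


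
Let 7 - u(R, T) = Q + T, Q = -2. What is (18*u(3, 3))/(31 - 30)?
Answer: 108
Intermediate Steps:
u(R, T) = 9 - T (u(R, T) = 7 - (-2 + T) = 7 + (2 - T) = 9 - T)
(18*u(3, 3))/(31 - 30) = (18*(9 - 1*3))/(31 - 30) = (18*(9 - 3))/1 = (18*6)*1 = 108*1 = 108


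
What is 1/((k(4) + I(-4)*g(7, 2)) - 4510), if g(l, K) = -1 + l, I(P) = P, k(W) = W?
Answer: -1/4530 ≈ -0.00022075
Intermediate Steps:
1/((k(4) + I(-4)*g(7, 2)) - 4510) = 1/((4 - 4*(-1 + 7)) - 4510) = 1/((4 - 4*6) - 4510) = 1/((4 - 24) - 4510) = 1/(-20 - 4510) = 1/(-4530) = -1/4530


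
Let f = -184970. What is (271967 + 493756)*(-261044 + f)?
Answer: -341523178122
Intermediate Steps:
(271967 + 493756)*(-261044 + f) = (271967 + 493756)*(-261044 - 184970) = 765723*(-446014) = -341523178122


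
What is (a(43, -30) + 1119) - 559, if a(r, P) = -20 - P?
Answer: 570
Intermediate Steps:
(a(43, -30) + 1119) - 559 = ((-20 - 1*(-30)) + 1119) - 559 = ((-20 + 30) + 1119) - 559 = (10 + 1119) - 559 = 1129 - 559 = 570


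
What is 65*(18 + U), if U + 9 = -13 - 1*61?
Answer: -4225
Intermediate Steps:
U = -83 (U = -9 + (-13 - 1*61) = -9 + (-13 - 61) = -9 - 74 = -83)
65*(18 + U) = 65*(18 - 83) = 65*(-65) = -4225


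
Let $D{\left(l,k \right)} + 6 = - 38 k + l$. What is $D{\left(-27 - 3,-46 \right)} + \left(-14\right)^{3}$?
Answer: $-1032$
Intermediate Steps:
$D{\left(l,k \right)} = -6 + l - 38 k$ ($D{\left(l,k \right)} = -6 - \left(- l + 38 k\right) = -6 + l - 38 k$)
$D{\left(-27 - 3,-46 \right)} + \left(-14\right)^{3} = \left(-6 - 30 - -1748\right) + \left(-14\right)^{3} = \left(-6 - 30 + 1748\right) - 2744 = 1712 - 2744 = -1032$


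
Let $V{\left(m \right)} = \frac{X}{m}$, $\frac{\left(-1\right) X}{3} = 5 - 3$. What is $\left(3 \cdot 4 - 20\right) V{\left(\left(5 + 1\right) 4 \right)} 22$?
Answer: $44$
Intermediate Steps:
$X = -6$ ($X = - 3 \left(5 - 3\right) = \left(-3\right) 2 = -6$)
$V{\left(m \right)} = - \frac{6}{m}$
$\left(3 \cdot 4 - 20\right) V{\left(\left(5 + 1\right) 4 \right)} 22 = \left(3 \cdot 4 - 20\right) \left(- \frac{6}{\left(5 + 1\right) 4}\right) 22 = \left(12 - 20\right) \left(- \frac{6}{6 \cdot 4}\right) 22 = - 8 \left(- \frac{6}{24}\right) 22 = - 8 \left(\left(-6\right) \frac{1}{24}\right) 22 = \left(-8\right) \left(- \frac{1}{4}\right) 22 = 2 \cdot 22 = 44$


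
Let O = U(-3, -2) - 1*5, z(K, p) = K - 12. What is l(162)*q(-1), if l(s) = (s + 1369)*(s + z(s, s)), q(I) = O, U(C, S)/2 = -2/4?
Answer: -2866032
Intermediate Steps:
U(C, S) = -1 (U(C, S) = 2*(-2/4) = 2*(-2*1/4) = 2*(-1/2) = -1)
z(K, p) = -12 + K
O = -6 (O = -1 - 1*5 = -1 - 5 = -6)
q(I) = -6
l(s) = (-12 + 2*s)*(1369 + s) (l(s) = (s + 1369)*(s + (-12 + s)) = (1369 + s)*(-12 + 2*s) = (-12 + 2*s)*(1369 + s))
l(162)*q(-1) = (-16428 + 2*162**2 + 2726*162)*(-6) = (-16428 + 2*26244 + 441612)*(-6) = (-16428 + 52488 + 441612)*(-6) = 477672*(-6) = -2866032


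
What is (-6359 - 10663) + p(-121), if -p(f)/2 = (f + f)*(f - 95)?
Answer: -121566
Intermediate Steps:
p(f) = -4*f*(-95 + f) (p(f) = -2*(f + f)*(f - 95) = -2*2*f*(-95 + f) = -4*f*(-95 + f))
(-6359 - 10663) + p(-121) = (-6359 - 10663) + 4*(-121)*(95 - 1*(-121)) = -17022 + 4*(-121)*(95 + 121) = -17022 + 4*(-121)*216 = -17022 - 104544 = -121566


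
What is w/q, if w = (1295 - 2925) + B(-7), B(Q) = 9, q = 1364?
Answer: -1621/1364 ≈ -1.1884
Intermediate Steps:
w = -1621 (w = (1295 - 2925) + 9 = -1630 + 9 = -1621)
w/q = -1621/1364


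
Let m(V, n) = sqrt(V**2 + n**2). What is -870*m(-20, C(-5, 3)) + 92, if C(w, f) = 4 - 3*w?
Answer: 92 - 870*sqrt(761) ≈ -23908.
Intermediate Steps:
-870*m(-20, C(-5, 3)) + 92 = -870*sqrt((-20)**2 + (4 - 3*(-5))**2) + 92 = -870*sqrt(400 + (4 + 15)**2) + 92 = -870*sqrt(400 + 19**2) + 92 = -870*sqrt(400 + 361) + 92 = -870*sqrt(761) + 92 = 92 - 870*sqrt(761)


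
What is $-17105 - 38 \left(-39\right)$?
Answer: $-15623$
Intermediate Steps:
$-17105 - 38 \left(-39\right) = -17105 - -1482 = -17105 + 1482 = -15623$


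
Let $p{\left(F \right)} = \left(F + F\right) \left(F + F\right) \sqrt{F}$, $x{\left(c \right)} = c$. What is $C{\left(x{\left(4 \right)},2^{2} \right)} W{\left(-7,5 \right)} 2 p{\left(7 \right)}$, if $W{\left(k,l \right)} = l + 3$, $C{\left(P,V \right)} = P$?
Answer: $12544 \sqrt{7} \approx 33188.0$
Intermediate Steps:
$W{\left(k,l \right)} = 3 + l$
$p{\left(F \right)} = 4 F^{\frac{5}{2}}$ ($p{\left(F \right)} = 2 F 2 F \sqrt{F} = 4 F^{2} \sqrt{F} = 4 F^{\frac{5}{2}}$)
$C{\left(x{\left(4 \right)},2^{2} \right)} W{\left(-7,5 \right)} 2 p{\left(7 \right)} = 4 \left(3 + 5\right) 2 \cdot 4 \cdot 7^{\frac{5}{2}} = 4 \cdot 8 \cdot 2 \cdot 4 \cdot 49 \sqrt{7} = 32 \cdot 2 \cdot 196 \sqrt{7} = 32 \cdot 392 \sqrt{7} = 12544 \sqrt{7}$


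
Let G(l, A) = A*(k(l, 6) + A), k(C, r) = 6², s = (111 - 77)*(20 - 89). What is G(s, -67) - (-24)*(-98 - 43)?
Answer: -1307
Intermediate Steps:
s = -2346 (s = 34*(-69) = -2346)
k(C, r) = 36
G(l, A) = A*(36 + A)
G(s, -67) - (-24)*(-98 - 43) = -67*(36 - 67) - (-24)*(-98 - 43) = -67*(-31) - (-24)*(-141) = 2077 - 1*3384 = 2077 - 3384 = -1307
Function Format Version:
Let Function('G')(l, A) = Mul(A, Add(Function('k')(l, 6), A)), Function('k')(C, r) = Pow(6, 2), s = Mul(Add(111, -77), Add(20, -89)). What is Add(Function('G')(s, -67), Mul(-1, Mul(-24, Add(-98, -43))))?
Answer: -1307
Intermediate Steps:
s = -2346 (s = Mul(34, -69) = -2346)
Function('k')(C, r) = 36
Function('G')(l, A) = Mul(A, Add(36, A))
Add(Function('G')(s, -67), Mul(-1, Mul(-24, Add(-98, -43)))) = Add(Mul(-67, Add(36, -67)), Mul(-1, Mul(-24, Add(-98, -43)))) = Add(Mul(-67, -31), Mul(-1, Mul(-24, -141))) = Add(2077, Mul(-1, 3384)) = Add(2077, -3384) = -1307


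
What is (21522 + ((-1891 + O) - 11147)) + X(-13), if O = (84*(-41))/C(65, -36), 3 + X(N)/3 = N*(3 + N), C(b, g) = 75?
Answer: 220477/25 ≈ 8819.1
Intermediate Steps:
X(N) = -9 + 3*N*(3 + N) (X(N) = -9 + 3*(N*(3 + N)) = -9 + 3*N*(3 + N))
O = -1148/25 (O = (84*(-41))/75 = -3444*1/75 = -1148/25 ≈ -45.920)
(21522 + ((-1891 + O) - 11147)) + X(-13) = (21522 + ((-1891 - 1148/25) - 11147)) + (-9 + 3*(-13)**2 + 9*(-13)) = (21522 + (-48423/25 - 11147)) + (-9 + 3*169 - 117) = (21522 - 327098/25) + (-9 + 507 - 117) = 210952/25 + 381 = 220477/25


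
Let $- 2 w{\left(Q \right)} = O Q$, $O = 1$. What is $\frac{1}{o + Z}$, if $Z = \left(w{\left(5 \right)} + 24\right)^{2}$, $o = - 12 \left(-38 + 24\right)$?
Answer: $\frac{4}{2521} \approx 0.0015867$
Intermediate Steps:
$w{\left(Q \right)} = - \frac{Q}{2}$ ($w{\left(Q \right)} = - \frac{1 Q}{2} = - \frac{Q}{2}$)
$o = 168$ ($o = \left(-12\right) \left(-14\right) = 168$)
$Z = \frac{1849}{4}$ ($Z = \left(\left(- \frac{1}{2}\right) 5 + 24\right)^{2} = \left(- \frac{5}{2} + 24\right)^{2} = \left(\frac{43}{2}\right)^{2} = \frac{1849}{4} \approx 462.25$)
$\frac{1}{o + Z} = \frac{1}{168 + \frac{1849}{4}} = \frac{1}{\frac{2521}{4}} = \frac{4}{2521}$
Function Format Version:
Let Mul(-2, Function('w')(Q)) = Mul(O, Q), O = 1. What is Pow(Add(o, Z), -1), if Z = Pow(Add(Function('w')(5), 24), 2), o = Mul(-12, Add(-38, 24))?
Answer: Rational(4, 2521) ≈ 0.0015867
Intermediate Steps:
Function('w')(Q) = Mul(Rational(-1, 2), Q) (Function('w')(Q) = Mul(Rational(-1, 2), Mul(1, Q)) = Mul(Rational(-1, 2), Q))
o = 168 (o = Mul(-12, -14) = 168)
Z = Rational(1849, 4) (Z = Pow(Add(Mul(Rational(-1, 2), 5), 24), 2) = Pow(Add(Rational(-5, 2), 24), 2) = Pow(Rational(43, 2), 2) = Rational(1849, 4) ≈ 462.25)
Pow(Add(o, Z), -1) = Pow(Add(168, Rational(1849, 4)), -1) = Pow(Rational(2521, 4), -1) = Rational(4, 2521)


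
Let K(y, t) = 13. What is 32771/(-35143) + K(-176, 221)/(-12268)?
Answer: -402491487/431134324 ≈ -0.93356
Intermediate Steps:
32771/(-35143) + K(-176, 221)/(-12268) = 32771/(-35143) + 13/(-12268) = 32771*(-1/35143) + 13*(-1/12268) = -32771/35143 - 13/12268 = -402491487/431134324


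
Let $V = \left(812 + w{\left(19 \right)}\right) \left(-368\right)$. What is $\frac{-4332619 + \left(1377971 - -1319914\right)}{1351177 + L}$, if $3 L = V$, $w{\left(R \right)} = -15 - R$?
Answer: $- \frac{4904202}{3767227} \approx -1.3018$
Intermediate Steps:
$V = -286304$ ($V = \left(812 - 34\right) \left(-368\right) = 778 \left(-368\right) = -286304$)
$L = - \frac{286304}{3}$ ($L = \frac{1}{3} \left(-286304\right) = - \frac{286304}{3} \approx -95435.0$)
$\frac{-4332619 + \left(1377971 - -1319914\right)}{1351177 + L} = \frac{-4332619 + \left(1377971 - -1319914\right)}{1351177 - \frac{286304}{3}} = \frac{-4332619 + \left(1377971 + 1319914\right)}{\frac{3767227}{3}} = \left(-4332619 + 2697885\right) \frac{3}{3767227} = \left(-1634734\right) \frac{3}{3767227} = - \frac{4904202}{3767227}$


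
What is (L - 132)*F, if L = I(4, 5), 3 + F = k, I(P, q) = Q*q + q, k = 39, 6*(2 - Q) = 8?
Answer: -4452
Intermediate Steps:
Q = ⅔ (Q = 2 - ⅙*8 = 2 - 4/3 = ⅔ ≈ 0.66667)
I(P, q) = 5*q/3 (I(P, q) = 2*q/3 + q = 5*q/3)
F = 36 (F = -3 + 39 = 36)
L = 25/3 (L = (5/3)*5 = 25/3 ≈ 8.3333)
(L - 132)*F = (25/3 - 132)*36 = -371/3*36 = -4452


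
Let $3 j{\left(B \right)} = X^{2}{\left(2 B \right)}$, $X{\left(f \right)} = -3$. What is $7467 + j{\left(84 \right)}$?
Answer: $7470$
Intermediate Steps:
$j{\left(B \right)} = 3$ ($j{\left(B \right)} = \frac{\left(-3\right)^{2}}{3} = \frac{1}{3} \cdot 9 = 3$)
$7467 + j{\left(84 \right)} = 7467 + 3 = 7470$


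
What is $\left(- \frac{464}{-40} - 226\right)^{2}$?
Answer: $\frac{1149184}{25} \approx 45967.0$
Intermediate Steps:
$\left(- \frac{464}{-40} - 226\right)^{2} = \left(\left(-464\right) \left(- \frac{1}{40}\right) - 226\right)^{2} = \left(\frac{58}{5} - 226\right)^{2} = \left(- \frac{1072}{5}\right)^{2} = \frac{1149184}{25}$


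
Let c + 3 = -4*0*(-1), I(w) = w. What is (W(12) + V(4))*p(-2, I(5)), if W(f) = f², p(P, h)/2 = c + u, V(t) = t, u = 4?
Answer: 296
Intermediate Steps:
c = -3 (c = -3 - 4*0*(-1) = -3 + 0*(-1) = -3 + 0 = -3)
p(P, h) = 2 (p(P, h) = 2*(-3 + 4) = 2*1 = 2)
(W(12) + V(4))*p(-2, I(5)) = (12² + 4)*2 = (144 + 4)*2 = 148*2 = 296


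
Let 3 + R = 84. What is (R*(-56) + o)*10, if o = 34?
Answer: -45020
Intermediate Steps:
R = 81 (R = -3 + 84 = 81)
(R*(-56) + o)*10 = (81*(-56) + 34)*10 = (-4536 + 34)*10 = -4502*10 = -45020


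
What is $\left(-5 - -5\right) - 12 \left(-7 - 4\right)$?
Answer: $132$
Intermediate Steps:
$\left(-5 - -5\right) - 12 \left(-7 - 4\right) = \left(-5 + 5\right) - 12 \left(-7 - 4\right) = 0 - -132 = 0 + 132 = 132$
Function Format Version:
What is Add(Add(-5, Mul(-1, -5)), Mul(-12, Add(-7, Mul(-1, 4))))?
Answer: 132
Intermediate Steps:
Add(Add(-5, Mul(-1, -5)), Mul(-12, Add(-7, Mul(-1, 4)))) = Add(Add(-5, 5), Mul(-12, Add(-7, -4))) = Add(0, Mul(-12, -11)) = Add(0, 132) = 132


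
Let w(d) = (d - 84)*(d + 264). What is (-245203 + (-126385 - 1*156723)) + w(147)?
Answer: -502418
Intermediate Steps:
w(d) = (-84 + d)*(264 + d)
(-245203 + (-126385 - 1*156723)) + w(147) = (-245203 + (-126385 - 1*156723)) + (-22176 + 147² + 180*147) = (-245203 + (-126385 - 156723)) + (-22176 + 21609 + 26460) = (-245203 - 283108) + 25893 = -528311 + 25893 = -502418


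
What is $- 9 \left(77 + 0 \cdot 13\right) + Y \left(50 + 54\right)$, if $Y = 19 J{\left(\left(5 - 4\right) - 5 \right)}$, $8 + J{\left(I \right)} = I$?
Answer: $-24405$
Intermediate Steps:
$J{\left(I \right)} = -8 + I$
$Y = -228$ ($Y = 19 \left(-8 + \left(\left(5 - 4\right) - 5\right)\right) = 19 \left(-8 + \left(1 - 5\right)\right) = 19 \left(-8 - 4\right) = 19 \left(-12\right) = -228$)
$- 9 \left(77 + 0 \cdot 13\right) + Y \left(50 + 54\right) = - 9 \left(77 + 0 \cdot 13\right) - 228 \left(50 + 54\right) = - 9 \left(77 + 0\right) - 23712 = \left(-9\right) 77 - 23712 = -693 - 23712 = -24405$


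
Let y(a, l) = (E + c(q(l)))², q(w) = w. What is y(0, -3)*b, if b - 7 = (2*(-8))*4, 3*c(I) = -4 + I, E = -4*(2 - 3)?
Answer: -475/3 ≈ -158.33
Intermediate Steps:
E = 4 (E = -4*(-1) = 4)
c(I) = -4/3 + I/3 (c(I) = (-4 + I)/3 = -4/3 + I/3)
y(a, l) = (8/3 + l/3)² (y(a, l) = (4 + (-4/3 + l/3))² = (8/3 + l/3)²)
b = -57 (b = 7 + (2*(-8))*4 = 7 - 16*4 = 7 - 64 = -57)
y(0, -3)*b = ((8 - 3)²/9)*(-57) = ((⅑)*5²)*(-57) = ((⅑)*25)*(-57) = (25/9)*(-57) = -475/3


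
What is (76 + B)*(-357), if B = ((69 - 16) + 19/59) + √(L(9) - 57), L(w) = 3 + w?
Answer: -2723910/59 - 1071*I*√5 ≈ -46168.0 - 2394.8*I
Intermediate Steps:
B = 3146/59 + 3*I*√5 (B = ((69 - 16) + 19/59) + √((3 + 9) - 57) = (53 + 19*(1/59)) + √(12 - 57) = (53 + 19/59) + √(-45) = 3146/59 + 3*I*√5 ≈ 53.322 + 6.7082*I)
(76 + B)*(-357) = (76 + (3146/59 + 3*I*√5))*(-357) = (7630/59 + 3*I*√5)*(-357) = -2723910/59 - 1071*I*√5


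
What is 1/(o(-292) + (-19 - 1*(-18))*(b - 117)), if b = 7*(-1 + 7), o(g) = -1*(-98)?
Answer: 1/173 ≈ 0.0057803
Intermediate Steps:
o(g) = 98
b = 42 (b = 7*6 = 42)
1/(o(-292) + (-19 - 1*(-18))*(b - 117)) = 1/(98 + (-19 - 1*(-18))*(42 - 117)) = 1/(98 + (-19 + 18)*(-75)) = 1/(98 - 1*(-75)) = 1/(98 + 75) = 1/173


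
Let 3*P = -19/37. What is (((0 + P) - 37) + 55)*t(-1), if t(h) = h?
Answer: -1979/111 ≈ -17.829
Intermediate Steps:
P = -19/111 (P = (-19/37)/3 = (-19*1/37)/3 = (1/3)*(-19/37) = -19/111 ≈ -0.17117)
(((0 + P) - 37) + 55)*t(-1) = (((0 - 19/111) - 37) + 55)*(-1) = ((-19/111 - 37) + 55)*(-1) = (-4126/111 + 55)*(-1) = (1979/111)*(-1) = -1979/111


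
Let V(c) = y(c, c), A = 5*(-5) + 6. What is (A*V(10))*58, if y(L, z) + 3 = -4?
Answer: 7714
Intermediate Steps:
y(L, z) = -7 (y(L, z) = -3 - 4 = -7)
A = -19 (A = -25 + 6 = -19)
V(c) = -7
(A*V(10))*58 = -19*(-7)*58 = 133*58 = 7714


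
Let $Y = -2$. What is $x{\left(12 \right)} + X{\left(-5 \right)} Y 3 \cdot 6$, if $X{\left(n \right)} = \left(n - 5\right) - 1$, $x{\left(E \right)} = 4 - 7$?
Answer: $393$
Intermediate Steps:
$x{\left(E \right)} = -3$ ($x{\left(E \right)} = 4 - 7 = -3$)
$X{\left(n \right)} = -6 + n$ ($X{\left(n \right)} = \left(-5 + n\right) - 1 = -6 + n$)
$x{\left(12 \right)} + X{\left(-5 \right)} Y 3 \cdot 6 = -3 + \left(-6 - 5\right) \left(-2\right) 3 \cdot 6 = -3 - 11 \left(\left(-6\right) 6\right) = -3 - -396 = -3 + 396 = 393$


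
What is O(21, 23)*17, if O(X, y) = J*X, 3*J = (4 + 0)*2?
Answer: 952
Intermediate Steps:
J = 8/3 (J = ((4 + 0)*2)/3 = (4*2)/3 = (1/3)*8 = 8/3 ≈ 2.6667)
O(X, y) = 8*X/3
O(21, 23)*17 = ((8/3)*21)*17 = 56*17 = 952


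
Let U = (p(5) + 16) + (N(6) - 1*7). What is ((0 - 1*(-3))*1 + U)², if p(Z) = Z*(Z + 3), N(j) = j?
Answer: 3364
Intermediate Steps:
p(Z) = Z*(3 + Z)
U = 55 (U = (5*(3 + 5) + 16) + (6 - 1*7) = (5*8 + 16) + (6 - 7) = (40 + 16) - 1 = 56 - 1 = 55)
((0 - 1*(-3))*1 + U)² = ((0 - 1*(-3))*1 + 55)² = ((0 + 3)*1 + 55)² = (3*1 + 55)² = (3 + 55)² = 58² = 3364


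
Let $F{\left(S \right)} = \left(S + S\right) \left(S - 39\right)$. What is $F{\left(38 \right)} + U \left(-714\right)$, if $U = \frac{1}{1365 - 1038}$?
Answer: $- \frac{8522}{109} \approx -78.183$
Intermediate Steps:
$F{\left(S \right)} = 2 S \left(-39 + S\right)$
$U = \frac{1}{327} \approx 0.0030581$
$F{\left(38 \right)} + U \left(-714\right) = 2 \cdot 38 \left(-39 + 38\right) + \frac{1}{327} \left(-714\right) = 2 \cdot 38 \left(-1\right) - \frac{238}{109} = -76 - \frac{238}{109} = - \frac{8522}{109}$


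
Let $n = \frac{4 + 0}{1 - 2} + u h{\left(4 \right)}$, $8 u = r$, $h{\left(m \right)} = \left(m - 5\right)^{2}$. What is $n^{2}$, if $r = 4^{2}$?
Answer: $4$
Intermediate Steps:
$r = 16$
$h{\left(m \right)} = \left(-5 + m\right)^{2}$
$u = 2$ ($u = \frac{1}{8} \cdot 16 = 2$)
$n = -2$ ($n = \frac{4 + 0}{1 - 2} + 2 \left(-5 + 4\right)^{2} = \frac{4}{-1} + 2 \left(-1\right)^{2} = 4 \left(-1\right) + 2 \cdot 1 = -4 + 2 = -2$)
$n^{2} = \left(-2\right)^{2} = 4$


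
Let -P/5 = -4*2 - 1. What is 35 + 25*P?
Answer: 1160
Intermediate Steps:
P = 45 (P = -5*(-4*2 - 1) = -5*(-8 - 1) = -5*(-9) = 45)
35 + 25*P = 35 + 25*45 = 35 + 1125 = 1160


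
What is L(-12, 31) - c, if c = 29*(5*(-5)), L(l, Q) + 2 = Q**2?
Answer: 1684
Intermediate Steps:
L(l, Q) = -2 + Q**2
c = -725 (c = 29*(-25) = -725)
L(-12, 31) - c = (-2 + 31**2) - 1*(-725) = (-2 + 961) + 725 = 959 + 725 = 1684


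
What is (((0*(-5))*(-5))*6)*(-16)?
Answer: 0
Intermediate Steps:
(((0*(-5))*(-5))*6)*(-16) = ((0*(-5))*6)*(-16) = (0*6)*(-16) = 0*(-16) = 0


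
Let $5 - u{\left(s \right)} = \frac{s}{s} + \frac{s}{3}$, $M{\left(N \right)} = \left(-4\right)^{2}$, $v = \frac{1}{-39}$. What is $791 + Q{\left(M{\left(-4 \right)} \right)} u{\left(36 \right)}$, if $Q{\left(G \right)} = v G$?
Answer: $\frac{30977}{39} \approx 794.28$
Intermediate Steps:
$v = - \frac{1}{39} \approx -0.025641$
$M{\left(N \right)} = 16$
$u{\left(s \right)} = 4 - \frac{s}{3}$ ($u{\left(s \right)} = 5 - \left(\frac{s}{s} + \frac{s}{3}\right) = 5 - \left(1 + s \frac{1}{3}\right) = 5 - \left(1 + \frac{s}{3}\right) = 4 - \frac{s}{3}$)
$Q{\left(G \right)} = - \frac{G}{39}$
$791 + Q{\left(M{\left(-4 \right)} \right)} u{\left(36 \right)} = 791 + \left(- \frac{1}{39}\right) 16 \left(4 - 12\right) = 791 - \frac{16 \left(4 - 12\right)}{39} = 791 - - \frac{128}{39} = 791 + \frac{128}{39} = \frac{30977}{39}$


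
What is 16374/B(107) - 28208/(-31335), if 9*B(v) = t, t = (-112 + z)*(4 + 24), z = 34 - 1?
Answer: -2277658757/34656510 ≈ -65.721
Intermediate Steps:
z = 33
t = -2212 (t = (-112 + 33)*(4 + 24) = -79*28 = -2212)
B(v) = -2212/9 (B(v) = (⅑)*(-2212) = -2212/9)
16374/B(107) - 28208/(-31335) = 16374/(-2212/9) - 28208/(-31335) = 16374*(-9/2212) - 28208*(-1/31335) = -73683/1106 + 28208/31335 = -2277658757/34656510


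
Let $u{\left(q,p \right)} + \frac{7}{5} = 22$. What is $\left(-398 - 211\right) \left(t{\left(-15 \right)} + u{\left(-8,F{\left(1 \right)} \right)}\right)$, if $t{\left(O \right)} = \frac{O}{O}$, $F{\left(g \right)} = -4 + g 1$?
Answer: $- \frac{65772}{5} \approx -13154.0$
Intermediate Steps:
$F{\left(g \right)} = -4 + g$
$u{\left(q,p \right)} = \frac{103}{5}$ ($u{\left(q,p \right)} = - \frac{7}{5} + 22 = \frac{103}{5}$)
$t{\left(O \right)} = 1$
$\left(-398 - 211\right) \left(t{\left(-15 \right)} + u{\left(-8,F{\left(1 \right)} \right)}\right) = \left(-398 - 211\right) \left(1 + \frac{103}{5}\right) = \left(-609\right) \frac{108}{5} = - \frac{65772}{5}$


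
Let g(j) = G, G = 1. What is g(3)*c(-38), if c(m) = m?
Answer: -38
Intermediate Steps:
g(j) = 1
g(3)*c(-38) = 1*(-38) = -38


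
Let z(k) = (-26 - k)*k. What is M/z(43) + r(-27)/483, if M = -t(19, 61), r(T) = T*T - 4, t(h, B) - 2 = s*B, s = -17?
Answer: 23930/20769 ≈ 1.1522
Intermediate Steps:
t(h, B) = 2 - 17*B
r(T) = -4 + T² (r(T) = T² - 4 = -4 + T²)
M = 1035 (M = -(2 - 17*61) = -(2 - 1037) = -1*(-1035) = 1035)
z(k) = k*(-26 - k)
M/z(43) + r(-27)/483 = 1035/((-1*43*(26 + 43))) + (-4 + (-27)²)/483 = 1035/((-1*43*69)) + (-4 + 729)*(1/483) = 1035/(-2967) + 725*(1/483) = 1035*(-1/2967) + 725/483 = -15/43 + 725/483 = 23930/20769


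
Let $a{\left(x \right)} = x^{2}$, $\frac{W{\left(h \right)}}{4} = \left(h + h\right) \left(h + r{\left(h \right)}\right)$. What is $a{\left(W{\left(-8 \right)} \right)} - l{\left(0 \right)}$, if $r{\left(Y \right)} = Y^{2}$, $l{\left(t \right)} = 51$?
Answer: $12845005$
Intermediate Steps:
$W{\left(h \right)} = 8 h \left(h + h^{2}\right)$ ($W{\left(h \right)} = 4 \left(h + h\right) \left(h + h^{2}\right) = 4 \cdot 2 h \left(h + h^{2}\right) = 8 h \left(h + h^{2}\right)$)
$a{\left(W{\left(-8 \right)} \right)} - l{\left(0 \right)} = \left(8 \left(-8\right)^{2} \left(1 - 8\right)\right)^{2} - 51 = \left(8 \cdot 64 \left(-7\right)\right)^{2} - 51 = \left(-3584\right)^{2} - 51 = 12845056 - 51 = 12845005$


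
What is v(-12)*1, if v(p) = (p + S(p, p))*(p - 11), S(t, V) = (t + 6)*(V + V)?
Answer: -3036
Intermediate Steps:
S(t, V) = 2*V*(6 + t) (S(t, V) = (6 + t)*(2*V) = 2*V*(6 + t))
v(p) = (-11 + p)*(p + 2*p*(6 + p)) (v(p) = (p + 2*p*(6 + p))*(p - 11) = (p + 2*p*(6 + p))*(-11 + p) = (-11 + p)*(p + 2*p*(6 + p)))
v(-12)*1 = -12*(-143 - 9*(-12) + 2*(-12)²)*1 = -12*(-143 + 108 + 2*144)*1 = -12*(-143 + 108 + 288)*1 = -12*253*1 = -3036*1 = -3036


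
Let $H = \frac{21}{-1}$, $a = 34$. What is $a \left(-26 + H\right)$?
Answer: $-1598$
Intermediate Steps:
$H = -21$ ($H = 21 \left(-1\right) = -21$)
$a \left(-26 + H\right) = 34 \left(-26 - 21\right) = 34 \left(-47\right) = -1598$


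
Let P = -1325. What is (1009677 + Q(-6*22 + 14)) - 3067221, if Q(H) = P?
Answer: -2058869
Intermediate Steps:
Q(H) = -1325
(1009677 + Q(-6*22 + 14)) - 3067221 = (1009677 - 1325) - 3067221 = 1008352 - 3067221 = -2058869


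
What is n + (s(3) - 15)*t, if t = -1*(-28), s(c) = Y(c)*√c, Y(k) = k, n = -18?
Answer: -438 + 84*√3 ≈ -292.51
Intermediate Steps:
s(c) = c^(3/2) (s(c) = c*√c = c^(3/2))
t = 28
n + (s(3) - 15)*t = -18 + (3^(3/2) - 15)*28 = -18 + (3*√3 - 15)*28 = -18 + (-15 + 3*√3)*28 = -18 + (-420 + 84*√3) = -438 + 84*√3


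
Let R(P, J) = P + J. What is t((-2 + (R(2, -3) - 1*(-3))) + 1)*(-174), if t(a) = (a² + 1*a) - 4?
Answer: 348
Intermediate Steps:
R(P, J) = J + P
t(a) = -4 + a + a² (t(a) = (a² + a) - 4 = (a + a²) - 4 = -4 + a + a²)
t((-2 + (R(2, -3) - 1*(-3))) + 1)*(-174) = (-4 + ((-2 + ((-3 + 2) - 1*(-3))) + 1) + ((-2 + ((-3 + 2) - 1*(-3))) + 1)²)*(-174) = (-4 + ((-2 + (-1 + 3)) + 1) + ((-2 + (-1 + 3)) + 1)²)*(-174) = (-4 + ((-2 + 2) + 1) + ((-2 + 2) + 1)²)*(-174) = (-4 + (0 + 1) + (0 + 1)²)*(-174) = (-4 + 1 + 1²)*(-174) = (-4 + 1 + 1)*(-174) = -2*(-174) = 348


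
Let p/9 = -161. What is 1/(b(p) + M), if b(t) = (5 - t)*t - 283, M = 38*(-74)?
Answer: -1/2109941 ≈ -4.7395e-7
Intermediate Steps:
p = -1449 (p = 9*(-161) = -1449)
M = -2812
b(t) = -283 + t*(5 - t) (b(t) = t*(5 - t) - 283 = -283 + t*(5 - t))
1/(b(p) + M) = 1/((-283 - 1*(-1449)**2 + 5*(-1449)) - 2812) = 1/((-283 - 1*2099601 - 7245) - 2812) = 1/((-283 - 2099601 - 7245) - 2812) = 1/(-2107129 - 2812) = 1/(-2109941) = -1/2109941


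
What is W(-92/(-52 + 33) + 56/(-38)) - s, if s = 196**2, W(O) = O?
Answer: -729840/19 ≈ -38413.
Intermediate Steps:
s = 38416
W(-92/(-52 + 33) + 56/(-38)) - s = (-92/(-52 + 33) + 56/(-38)) - 1*38416 = (-92/(-19) + 56*(-1/38)) - 38416 = (-92*(-1/19) - 28/19) - 38416 = (92/19 - 28/19) - 38416 = 64/19 - 38416 = -729840/19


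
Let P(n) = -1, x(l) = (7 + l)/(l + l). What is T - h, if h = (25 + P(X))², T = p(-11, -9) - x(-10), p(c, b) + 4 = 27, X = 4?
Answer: -11063/20 ≈ -553.15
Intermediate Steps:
p(c, b) = 23 (p(c, b) = -4 + 27 = 23)
x(l) = (7 + l)/(2*l) (x(l) = (7 + l)/((2*l)) = (7 + l)*(1/(2*l)) = (7 + l)/(2*l))
T = 457/20 (T = 23 - (7 - 10)/(2*(-10)) = 23 - (-1)*(-3)/(2*10) = 23 - 1*3/20 = 23 - 3/20 = 457/20 ≈ 22.850)
h = 576 (h = (25 - 1)² = 24² = 576)
T - h = 457/20 - 1*576 = 457/20 - 576 = -11063/20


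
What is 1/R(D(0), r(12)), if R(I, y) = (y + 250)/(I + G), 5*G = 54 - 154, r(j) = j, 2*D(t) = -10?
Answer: -25/262 ≈ -0.095420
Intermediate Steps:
D(t) = -5 (D(t) = (½)*(-10) = -5)
G = -20 (G = (54 - 154)/5 = (⅕)*(-100) = -20)
R(I, y) = (250 + y)/(-20 + I) (R(I, y) = (y + 250)/(I - 20) = (250 + y)/(-20 + I))
1/R(D(0), r(12)) = 1/((250 + 12)/(-20 - 5)) = 1/(262/(-25)) = 1/(-1/25*262) = 1/(-262/25) = -25/262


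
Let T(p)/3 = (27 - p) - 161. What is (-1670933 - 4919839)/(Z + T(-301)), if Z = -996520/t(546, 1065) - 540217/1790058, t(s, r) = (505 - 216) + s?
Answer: 18413488898856/1935393955 ≈ 9514.1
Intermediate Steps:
t(s, r) = 289 + s
T(p) = -402 - 3*p (T(p) = 3*((27 - p) - 161) = 3*(-134 - p) = -402 - 3*p)
Z = -356855935871/298939686 (Z = -996520/(289 + 546) - 540217/1790058 = -996520/835 - 540217*1/1790058 = -996520*1/835 - 540217/1790058 = -199304/167 - 540217/1790058 = -356855935871/298939686 ≈ -1193.7)
(-1670933 - 4919839)/(Z + T(-301)) = (-1670933 - 4919839)/(-356855935871/298939686 + (-402 - 3*(-301))) = -6590772/(-356855935871/298939686 + (-402 + 903)) = -6590772/(-356855935871/298939686 + 501) = -6590772/(-207087153185/298939686) = -6590772*(-298939686/207087153185) = 18413488898856/1935393955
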